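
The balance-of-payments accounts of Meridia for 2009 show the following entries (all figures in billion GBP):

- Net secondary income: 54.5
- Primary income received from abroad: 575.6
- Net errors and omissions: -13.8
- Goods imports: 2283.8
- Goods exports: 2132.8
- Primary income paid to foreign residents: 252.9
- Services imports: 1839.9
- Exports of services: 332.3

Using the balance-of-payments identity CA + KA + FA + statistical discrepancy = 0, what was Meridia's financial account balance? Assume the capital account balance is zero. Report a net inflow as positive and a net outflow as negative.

Goods balance = 2132.8 - 2283.8 = -151.0
Services balance = 332.3 - 1839.9 = -1507.6
Trade balance (goods + services) = -151.0 + (-1507.6) = -1658.6
Net primary income = 575.6 - 252.9 = 322.7
Net secondary income = 54.5
Current account = -1658.6 + 322.7 + 54.5 = -1281.4
Financial account = -(-1281.4 + (-13.8)) = 1295.2

1295.2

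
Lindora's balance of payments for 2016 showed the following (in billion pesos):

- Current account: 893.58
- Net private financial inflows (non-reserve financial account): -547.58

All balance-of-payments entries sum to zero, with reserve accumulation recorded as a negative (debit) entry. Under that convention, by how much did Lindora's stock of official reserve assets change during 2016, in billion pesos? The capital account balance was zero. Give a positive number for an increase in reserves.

Official reserve transactions balance = -(893.58 + (-547.58)) = -346.00
An accumulation of reserves is recorded as a debit (negative entry), so the change in the stock of reserves is the negative of that balance.
Change in official reserves = -(-346.00) = 346.00

346.00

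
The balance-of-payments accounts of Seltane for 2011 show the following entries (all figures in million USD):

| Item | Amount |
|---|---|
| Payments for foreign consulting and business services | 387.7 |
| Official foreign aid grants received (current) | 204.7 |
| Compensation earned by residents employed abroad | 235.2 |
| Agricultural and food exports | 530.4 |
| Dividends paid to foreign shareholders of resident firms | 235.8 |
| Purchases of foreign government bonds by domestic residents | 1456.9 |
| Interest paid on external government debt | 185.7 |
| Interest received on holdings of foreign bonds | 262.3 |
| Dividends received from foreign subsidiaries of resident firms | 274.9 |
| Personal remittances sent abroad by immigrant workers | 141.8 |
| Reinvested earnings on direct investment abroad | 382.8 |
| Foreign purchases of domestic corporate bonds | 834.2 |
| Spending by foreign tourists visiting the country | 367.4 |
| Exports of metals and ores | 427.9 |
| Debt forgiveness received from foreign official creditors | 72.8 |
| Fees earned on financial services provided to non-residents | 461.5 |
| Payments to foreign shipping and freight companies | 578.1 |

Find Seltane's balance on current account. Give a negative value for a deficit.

1618.0

Goods: 427.9 + 530.4 = 958.3
Services: 461.5 - 387.7 + 367.4 - 578.1 = -136.9
Primary income: -185.7 + 274.9 + 262.3 - 235.8 + 235.2 + 382.8 = 733.7
Secondary income: -141.8 + 204.7 = 62.9
Current account = 958.3 + (-136.9) + 733.7 + 62.9 = 1618.0
(Excluded from the current account — financial account: purchases of foreign government bonds by domestic residents 1456.9, foreign purchases of domestic corporate bonds 834.2; capital account: debt forgiveness received from foreign official creditors 72.8.)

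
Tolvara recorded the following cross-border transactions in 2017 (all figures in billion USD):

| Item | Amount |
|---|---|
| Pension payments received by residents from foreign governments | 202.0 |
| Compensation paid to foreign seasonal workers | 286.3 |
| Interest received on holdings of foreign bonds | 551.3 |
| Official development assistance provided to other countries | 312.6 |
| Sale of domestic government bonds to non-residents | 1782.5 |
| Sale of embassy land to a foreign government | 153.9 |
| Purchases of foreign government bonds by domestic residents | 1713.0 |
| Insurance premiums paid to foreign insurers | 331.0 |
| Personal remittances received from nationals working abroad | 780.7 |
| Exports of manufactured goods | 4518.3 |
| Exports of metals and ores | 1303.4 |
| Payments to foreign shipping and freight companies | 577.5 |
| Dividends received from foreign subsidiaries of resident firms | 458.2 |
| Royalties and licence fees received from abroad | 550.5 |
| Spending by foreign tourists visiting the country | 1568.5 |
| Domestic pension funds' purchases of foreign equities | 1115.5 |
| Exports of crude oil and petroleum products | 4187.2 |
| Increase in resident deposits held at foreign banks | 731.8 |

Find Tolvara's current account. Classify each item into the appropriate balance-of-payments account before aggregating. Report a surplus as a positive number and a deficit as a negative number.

12612.7

Goods: 4187.2 + 4518.3 + 1303.4 = 10008.9
Services: -331.0 + 550.5 + 1568.5 - 577.5 = 1210.5
Primary income: -286.3 + 458.2 + 551.3 = 723.2
Secondary income: 780.7 - 312.6 + 202.0 = 670.1
Current account = 10008.9 + 1210.5 + 723.2 + 670.1 = 12612.7
(Excluded from the current account — financial account: sale of domestic government bonds to non-residents 1782.5, purchases of foreign government bonds by domestic residents 1713.0, domestic pension funds' purchases of foreign equities 1115.5, increase in resident deposits held at foreign banks 731.8; capital account: sale of embassy land to a foreign government 153.9.)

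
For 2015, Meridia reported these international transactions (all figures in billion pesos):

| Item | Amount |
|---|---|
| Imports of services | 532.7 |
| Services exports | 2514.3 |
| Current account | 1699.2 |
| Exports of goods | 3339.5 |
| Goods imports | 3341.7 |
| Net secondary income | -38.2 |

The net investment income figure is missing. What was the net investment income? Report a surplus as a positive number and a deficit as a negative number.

Current account = goods balance + services balance + net primary income + net secondary income
Sum of the known components = 1941.2
Net investment income = CA - (known components) = 1699.2 - 1941.2 = -242.0

-242.0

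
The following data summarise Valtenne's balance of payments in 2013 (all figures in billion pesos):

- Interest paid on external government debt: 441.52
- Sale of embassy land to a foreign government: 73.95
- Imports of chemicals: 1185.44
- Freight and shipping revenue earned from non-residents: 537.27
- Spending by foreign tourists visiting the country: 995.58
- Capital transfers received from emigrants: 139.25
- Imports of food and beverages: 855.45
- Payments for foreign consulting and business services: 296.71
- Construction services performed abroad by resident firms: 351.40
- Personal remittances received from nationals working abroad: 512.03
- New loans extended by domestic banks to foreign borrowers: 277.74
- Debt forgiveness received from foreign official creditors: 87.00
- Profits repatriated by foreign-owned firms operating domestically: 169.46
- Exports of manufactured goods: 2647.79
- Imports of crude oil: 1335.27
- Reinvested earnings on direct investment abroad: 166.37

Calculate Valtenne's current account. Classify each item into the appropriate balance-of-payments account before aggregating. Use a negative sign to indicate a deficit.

926.59

Goods: 2647.79 - 1335.27 - 855.45 - 1185.44 = -728.37
Services: 537.27 - 296.71 + 351.40 + 995.58 = 1587.54
Primary income: 166.37 - 441.52 - 169.46 = -444.61
Secondary income: 512.03
Current account = (-728.37) + 1587.54 + (-444.61) + 512.03 = 926.59
(Excluded from the current account — capital account: sale of embassy land to a foreign government 73.95, capital transfers received from emigrants 139.25, debt forgiveness received from foreign official creditors 87.00; financial account: new loans extended by domestic banks to foreign borrowers 277.74.)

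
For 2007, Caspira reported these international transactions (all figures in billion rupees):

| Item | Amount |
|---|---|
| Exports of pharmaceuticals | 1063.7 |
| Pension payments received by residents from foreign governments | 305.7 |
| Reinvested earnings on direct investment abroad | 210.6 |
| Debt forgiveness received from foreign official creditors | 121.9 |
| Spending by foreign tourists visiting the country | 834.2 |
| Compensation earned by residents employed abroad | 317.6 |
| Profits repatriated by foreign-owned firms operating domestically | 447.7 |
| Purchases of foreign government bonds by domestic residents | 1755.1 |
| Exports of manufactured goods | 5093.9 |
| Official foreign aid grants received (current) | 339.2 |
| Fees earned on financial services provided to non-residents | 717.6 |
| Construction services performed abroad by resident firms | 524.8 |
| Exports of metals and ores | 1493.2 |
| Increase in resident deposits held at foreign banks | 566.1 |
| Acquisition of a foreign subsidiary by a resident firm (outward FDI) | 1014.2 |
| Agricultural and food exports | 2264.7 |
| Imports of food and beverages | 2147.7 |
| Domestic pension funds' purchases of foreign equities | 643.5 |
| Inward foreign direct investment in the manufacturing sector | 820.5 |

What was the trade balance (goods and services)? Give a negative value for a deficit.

9844.4

Goods: 5093.9 - 2147.7 + 1493.2 + 2264.7 + 1063.7 = 7767.8
Services: 834.2 + 717.6 + 524.8 = 2076.6
Trade balance = 7767.8 + 2076.6 = 9844.4
(Excluded from the trade balance — secondary income: pension payments received by residents from foreign governments 305.7, official foreign aid grants received (current) 339.2; primary income: reinvested earnings on direct investment abroad 210.6, compensation earned by residents employed abroad 317.6, profits repatriated by foreign-owned firms operating domestically 447.7; capital account: debt forgiveness received from foreign official creditors 121.9; financial account: purchases of foreign government bonds by domestic residents 1755.1, increase in resident deposits held at foreign banks 566.1, acquisition of a foreign subsidiary by a resident firm (outward FDI) 1014.2, domestic pension funds' purchases of foreign equities 643.5, inward foreign direct investment in the manufacturing sector 820.5.)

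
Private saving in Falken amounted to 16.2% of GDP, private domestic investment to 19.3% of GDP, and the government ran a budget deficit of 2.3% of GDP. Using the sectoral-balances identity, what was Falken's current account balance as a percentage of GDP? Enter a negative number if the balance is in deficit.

By the sectoral-balances identity, CA = (S_private - I) + (T - G).
Private balance = 16.2 - 19.3 = -3.1
Government balance (T - G) = -2.3
CA = -3.1 + (-2.3) = -5.4

-5.4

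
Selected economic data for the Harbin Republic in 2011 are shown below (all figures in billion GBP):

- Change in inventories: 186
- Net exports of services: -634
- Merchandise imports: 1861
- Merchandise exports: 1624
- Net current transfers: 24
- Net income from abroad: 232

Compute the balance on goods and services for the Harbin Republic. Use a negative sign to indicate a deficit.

Goods balance = 1624 - 1861 = -237
Services balance = -634
Trade balance (goods + services) = -237 + (-634) = -871

-871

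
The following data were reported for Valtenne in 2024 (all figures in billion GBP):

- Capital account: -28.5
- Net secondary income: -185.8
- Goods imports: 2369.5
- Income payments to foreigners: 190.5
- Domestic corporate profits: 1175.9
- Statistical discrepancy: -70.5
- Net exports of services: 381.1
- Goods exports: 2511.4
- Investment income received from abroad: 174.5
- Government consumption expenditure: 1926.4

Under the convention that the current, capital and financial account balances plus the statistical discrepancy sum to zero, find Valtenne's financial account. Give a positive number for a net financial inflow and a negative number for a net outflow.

Goods balance = 2511.4 - 2369.5 = 141.9
Services balance = 381.1
Trade balance (goods + services) = 141.9 + 381.1 = 523.0
Net primary income = 174.5 - 190.5 = -16.0
Net secondary income = -185.8
Current account = 523.0 + (-16.0) + (-185.8) = 321.2
Financial account = -(321.2 + (-28.5) + (-70.5)) = -222.2

-222.2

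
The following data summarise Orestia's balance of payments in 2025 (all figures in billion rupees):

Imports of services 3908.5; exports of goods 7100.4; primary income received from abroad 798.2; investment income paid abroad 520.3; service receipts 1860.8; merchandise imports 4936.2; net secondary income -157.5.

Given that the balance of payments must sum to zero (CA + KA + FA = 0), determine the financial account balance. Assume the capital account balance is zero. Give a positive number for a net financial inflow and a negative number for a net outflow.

Goods balance = 7100.4 - 4936.2 = 2164.2
Services balance = 1860.8 - 3908.5 = -2047.7
Trade balance (goods + services) = 2164.2 + (-2047.7) = 116.5
Net primary income = 798.2 - 520.3 = 277.9
Net secondary income = -157.5
Current account = 116.5 + 277.9 + (-157.5) = 236.9
Financial account = -(236.9) = -236.9

-236.9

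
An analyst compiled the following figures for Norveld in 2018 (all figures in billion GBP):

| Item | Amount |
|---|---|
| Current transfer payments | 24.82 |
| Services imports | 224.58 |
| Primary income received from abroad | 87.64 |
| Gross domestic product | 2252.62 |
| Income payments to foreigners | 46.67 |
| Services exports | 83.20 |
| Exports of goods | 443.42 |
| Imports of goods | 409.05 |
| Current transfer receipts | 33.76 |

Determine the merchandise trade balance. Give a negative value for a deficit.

34.37

Goods balance = 443.42 - 409.05 = 34.37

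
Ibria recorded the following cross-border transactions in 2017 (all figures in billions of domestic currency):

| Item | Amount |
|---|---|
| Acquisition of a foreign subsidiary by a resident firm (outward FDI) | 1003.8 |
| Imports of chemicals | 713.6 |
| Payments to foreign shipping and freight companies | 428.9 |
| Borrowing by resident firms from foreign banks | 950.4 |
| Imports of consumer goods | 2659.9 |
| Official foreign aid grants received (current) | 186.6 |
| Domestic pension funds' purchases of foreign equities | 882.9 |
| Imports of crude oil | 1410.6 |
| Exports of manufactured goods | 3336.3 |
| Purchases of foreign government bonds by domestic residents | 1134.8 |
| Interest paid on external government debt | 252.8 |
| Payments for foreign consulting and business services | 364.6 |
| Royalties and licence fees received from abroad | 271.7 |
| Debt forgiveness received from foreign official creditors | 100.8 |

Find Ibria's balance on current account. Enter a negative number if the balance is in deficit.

Goods: -2659.9 - 713.6 - 1410.6 + 3336.3 = -1447.8
Services: -428.9 - 364.6 + 271.7 = -521.8
Primary income: -252.8
Secondary income: 186.6
Current account = (-1447.8) + (-521.8) + (-252.8) + 186.6 = -2035.8
(Excluded from the current account — financial account: acquisition of a foreign subsidiary by a resident firm (outward FDI) 1003.8, borrowing by resident firms from foreign banks 950.4, domestic pension funds' purchases of foreign equities 882.9, purchases of foreign government bonds by domestic residents 1134.8; capital account: debt forgiveness received from foreign official creditors 100.8.)

-2035.8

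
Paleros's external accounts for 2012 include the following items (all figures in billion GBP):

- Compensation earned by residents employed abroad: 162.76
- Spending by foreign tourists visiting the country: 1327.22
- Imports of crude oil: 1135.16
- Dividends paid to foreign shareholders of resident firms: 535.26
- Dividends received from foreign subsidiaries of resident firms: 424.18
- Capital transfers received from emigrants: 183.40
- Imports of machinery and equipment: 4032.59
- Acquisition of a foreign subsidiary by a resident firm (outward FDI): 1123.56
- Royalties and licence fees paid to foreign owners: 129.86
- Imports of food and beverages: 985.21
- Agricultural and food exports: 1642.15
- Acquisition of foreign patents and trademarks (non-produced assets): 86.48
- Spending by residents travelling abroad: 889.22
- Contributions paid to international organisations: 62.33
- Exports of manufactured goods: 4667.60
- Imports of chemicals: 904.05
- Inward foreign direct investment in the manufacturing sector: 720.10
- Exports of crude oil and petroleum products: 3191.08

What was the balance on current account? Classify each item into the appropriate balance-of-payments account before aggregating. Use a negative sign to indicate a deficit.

Goods: -1135.16 - 4032.59 + 1642.15 - 985.21 + 4667.60 + 3191.08 - 904.05 = 2443.82
Services: -889.22 - 129.86 + 1327.22 = 308.14
Primary income: -535.26 + 424.18 + 162.76 = 51.68
Secondary income: -62.33
Current account = 2443.82 + 308.14 + 51.68 + (-62.33) = 2741.31
(Excluded from the current account — capital account: capital transfers received from emigrants 183.40, acquisition of foreign patents and trademarks (non-produced assets) 86.48; financial account: acquisition of a foreign subsidiary by a resident firm (outward FDI) 1123.56, inward foreign direct investment in the manufacturing sector 720.10.)

2741.31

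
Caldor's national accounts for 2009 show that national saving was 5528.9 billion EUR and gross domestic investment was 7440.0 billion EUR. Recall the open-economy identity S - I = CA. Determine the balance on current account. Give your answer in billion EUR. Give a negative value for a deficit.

-1911.1

CA = S - I = 5528.9 - 7440.0 = -1911.1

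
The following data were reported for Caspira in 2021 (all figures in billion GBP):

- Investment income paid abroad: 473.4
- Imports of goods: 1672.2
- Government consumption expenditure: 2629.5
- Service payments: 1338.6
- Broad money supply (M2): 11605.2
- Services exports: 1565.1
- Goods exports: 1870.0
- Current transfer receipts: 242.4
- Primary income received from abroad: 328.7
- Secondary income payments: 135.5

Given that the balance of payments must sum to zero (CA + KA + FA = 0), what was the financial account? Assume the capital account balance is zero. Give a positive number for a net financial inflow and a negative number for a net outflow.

Goods balance = 1870.0 - 1672.2 = 197.8
Services balance = 1565.1 - 1338.6 = 226.5
Trade balance (goods + services) = 197.8 + 226.5 = 424.3
Net primary income = 328.7 - 473.4 = -144.7
Net secondary income = 242.4 - 135.5 = 106.9
Current account = 424.3 + (-144.7) + 106.9 = 386.5
Financial account = -(386.5) = -386.5

-386.5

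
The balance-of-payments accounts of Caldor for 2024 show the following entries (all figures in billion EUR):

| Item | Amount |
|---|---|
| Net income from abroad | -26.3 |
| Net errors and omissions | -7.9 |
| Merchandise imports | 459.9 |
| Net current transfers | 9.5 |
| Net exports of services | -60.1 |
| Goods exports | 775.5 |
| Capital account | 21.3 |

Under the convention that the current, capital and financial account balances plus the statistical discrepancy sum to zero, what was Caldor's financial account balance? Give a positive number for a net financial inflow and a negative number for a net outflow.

Goods balance = 775.5 - 459.9 = 315.6
Services balance = -60.1
Trade balance (goods + services) = 315.6 + (-60.1) = 255.5
Net primary income = -26.3
Net secondary income = 9.5
Current account = 255.5 + (-26.3) + 9.5 = 238.7
Financial account = -(238.7 + 21.3 + (-7.9)) = -252.1

-252.1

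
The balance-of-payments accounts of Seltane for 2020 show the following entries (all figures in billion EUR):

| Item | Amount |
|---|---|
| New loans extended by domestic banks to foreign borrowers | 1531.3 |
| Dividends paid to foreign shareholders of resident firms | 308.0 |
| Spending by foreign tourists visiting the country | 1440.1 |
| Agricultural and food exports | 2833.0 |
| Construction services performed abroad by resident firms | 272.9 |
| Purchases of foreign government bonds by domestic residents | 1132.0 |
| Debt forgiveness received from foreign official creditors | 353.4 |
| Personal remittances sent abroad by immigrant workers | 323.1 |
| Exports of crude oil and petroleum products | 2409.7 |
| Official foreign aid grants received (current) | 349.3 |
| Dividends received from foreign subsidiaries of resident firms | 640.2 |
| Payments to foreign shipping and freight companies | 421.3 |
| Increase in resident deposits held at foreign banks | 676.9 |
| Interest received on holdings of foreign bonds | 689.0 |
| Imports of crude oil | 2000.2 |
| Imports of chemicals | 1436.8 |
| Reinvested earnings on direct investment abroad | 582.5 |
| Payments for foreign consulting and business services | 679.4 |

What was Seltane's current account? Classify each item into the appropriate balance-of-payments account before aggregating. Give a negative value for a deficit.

Goods: 2833.0 + 2409.7 - 2000.2 - 1436.8 = 1805.7
Services: -421.3 + 1440.1 + 272.9 - 679.4 = 612.3
Primary income: 582.5 + 689.0 - 308.0 + 640.2 = 1603.7
Secondary income: -323.1 + 349.3 = 26.2
Current account = 1805.7 + 612.3 + 1603.7 + 26.2 = 4047.9
(Excluded from the current account — financial account: new loans extended by domestic banks to foreign borrowers 1531.3, purchases of foreign government bonds by domestic residents 1132.0, increase in resident deposits held at foreign banks 676.9; capital account: debt forgiveness received from foreign official creditors 353.4.)

4047.9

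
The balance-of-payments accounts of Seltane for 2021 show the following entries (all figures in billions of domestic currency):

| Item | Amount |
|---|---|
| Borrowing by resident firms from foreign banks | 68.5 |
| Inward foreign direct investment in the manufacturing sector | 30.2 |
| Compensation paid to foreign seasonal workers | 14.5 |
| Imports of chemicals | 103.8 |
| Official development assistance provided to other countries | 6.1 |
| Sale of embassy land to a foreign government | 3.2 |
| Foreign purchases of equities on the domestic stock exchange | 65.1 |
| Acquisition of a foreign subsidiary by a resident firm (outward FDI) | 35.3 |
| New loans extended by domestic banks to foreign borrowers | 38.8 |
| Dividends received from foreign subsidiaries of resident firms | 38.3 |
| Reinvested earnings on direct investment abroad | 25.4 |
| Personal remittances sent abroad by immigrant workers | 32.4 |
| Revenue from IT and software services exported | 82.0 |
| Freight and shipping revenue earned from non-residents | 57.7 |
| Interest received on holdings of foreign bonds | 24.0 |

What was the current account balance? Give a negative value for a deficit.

70.6

Goods: -103.8
Services: 82.0 + 57.7 = 139.7
Primary income: 38.3 + 24.0 - 14.5 + 25.4 = 73.2
Secondary income: -6.1 - 32.4 = -38.5
Current account = (-103.8) + 139.7 + 73.2 + (-38.5) = 70.6
(Excluded from the current account — financial account: borrowing by resident firms from foreign banks 68.5, inward foreign direct investment in the manufacturing sector 30.2, foreign purchases of equities on the domestic stock exchange 65.1, acquisition of a foreign subsidiary by a resident firm (outward FDI) 35.3, new loans extended by domestic banks to foreign borrowers 38.8; capital account: sale of embassy land to a foreign government 3.2.)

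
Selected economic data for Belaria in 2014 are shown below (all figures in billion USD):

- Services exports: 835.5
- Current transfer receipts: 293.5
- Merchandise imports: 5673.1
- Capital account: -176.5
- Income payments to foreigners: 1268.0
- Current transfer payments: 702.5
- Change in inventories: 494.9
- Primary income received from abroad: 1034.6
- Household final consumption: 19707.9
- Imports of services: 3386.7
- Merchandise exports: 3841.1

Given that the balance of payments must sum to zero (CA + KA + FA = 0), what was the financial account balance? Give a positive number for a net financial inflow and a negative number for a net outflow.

5202.1

Goods balance = 3841.1 - 5673.1 = -1832.0
Services balance = 835.5 - 3386.7 = -2551.2
Trade balance (goods + services) = -1832.0 + (-2551.2) = -4383.2
Net primary income = 1034.6 - 1268.0 = -233.4
Net secondary income = 293.5 - 702.5 = -409.0
Current account = -4383.2 + (-233.4) + (-409.0) = -5025.6
Financial account = -(-5025.6 + (-176.5)) = 5202.1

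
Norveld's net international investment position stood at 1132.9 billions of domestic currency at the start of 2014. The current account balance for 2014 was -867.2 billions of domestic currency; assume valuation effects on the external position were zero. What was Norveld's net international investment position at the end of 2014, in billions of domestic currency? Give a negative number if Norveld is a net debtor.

265.7

With no valuation effects, change in NIIP = current account = -867.2
End-of-year NIIP = 1132.9 + (-867.2) = 265.7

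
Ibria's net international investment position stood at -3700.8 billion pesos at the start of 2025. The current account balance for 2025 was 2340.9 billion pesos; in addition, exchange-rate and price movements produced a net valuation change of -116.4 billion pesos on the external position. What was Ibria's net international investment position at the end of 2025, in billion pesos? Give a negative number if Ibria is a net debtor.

-1476.3

Change in NIIP = current account + net valuation change = 2340.9 + (-116.4) = 2224.5
End-of-year NIIP = -3700.8 + 2224.5 = -1476.3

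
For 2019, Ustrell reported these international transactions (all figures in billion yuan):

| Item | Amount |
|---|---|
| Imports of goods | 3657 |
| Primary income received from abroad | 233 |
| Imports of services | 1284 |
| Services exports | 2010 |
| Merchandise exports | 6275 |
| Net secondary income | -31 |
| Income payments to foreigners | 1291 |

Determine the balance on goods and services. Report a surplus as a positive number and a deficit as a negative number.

3344

Goods balance = 6275 - 3657 = 2618
Services balance = 2010 - 1284 = 726
Trade balance (goods + services) = 2618 + 726 = 3344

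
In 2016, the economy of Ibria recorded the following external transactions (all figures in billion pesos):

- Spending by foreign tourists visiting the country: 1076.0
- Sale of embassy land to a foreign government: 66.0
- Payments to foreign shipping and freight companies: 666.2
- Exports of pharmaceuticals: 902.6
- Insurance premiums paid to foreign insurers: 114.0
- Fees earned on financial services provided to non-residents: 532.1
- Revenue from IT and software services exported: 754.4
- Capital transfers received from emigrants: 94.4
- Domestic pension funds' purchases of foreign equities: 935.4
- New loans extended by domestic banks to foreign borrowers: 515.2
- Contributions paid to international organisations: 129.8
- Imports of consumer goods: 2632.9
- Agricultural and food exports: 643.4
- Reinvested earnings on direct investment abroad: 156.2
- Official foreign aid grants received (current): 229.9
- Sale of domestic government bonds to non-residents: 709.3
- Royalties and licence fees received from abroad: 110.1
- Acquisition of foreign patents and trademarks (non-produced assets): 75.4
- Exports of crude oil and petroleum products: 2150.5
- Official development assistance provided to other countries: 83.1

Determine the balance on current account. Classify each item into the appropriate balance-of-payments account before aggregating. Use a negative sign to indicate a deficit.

Goods: 2150.5 + 902.6 - 2632.9 + 643.4 = 1063.6
Services: 1076.0 + 754.4 - 114.0 + 532.1 + 110.1 - 666.2 = 1692.4
Primary income: 156.2
Secondary income: -83.1 - 129.8 + 229.9 = 17.0
Current account = 1063.6 + 1692.4 + 156.2 + 17.0 = 2929.2
(Excluded from the current account — capital account: sale of embassy land to a foreign government 66.0, capital transfers received from emigrants 94.4, acquisition of foreign patents and trademarks (non-produced assets) 75.4; financial account: domestic pension funds' purchases of foreign equities 935.4, new loans extended by domestic banks to foreign borrowers 515.2, sale of domestic government bonds to non-residents 709.3.)

2929.2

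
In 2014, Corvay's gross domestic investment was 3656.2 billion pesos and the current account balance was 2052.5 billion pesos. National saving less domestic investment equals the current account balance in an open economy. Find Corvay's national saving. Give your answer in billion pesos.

5708.7

S = I + CA = 3656.2 + 2052.5 = 5708.7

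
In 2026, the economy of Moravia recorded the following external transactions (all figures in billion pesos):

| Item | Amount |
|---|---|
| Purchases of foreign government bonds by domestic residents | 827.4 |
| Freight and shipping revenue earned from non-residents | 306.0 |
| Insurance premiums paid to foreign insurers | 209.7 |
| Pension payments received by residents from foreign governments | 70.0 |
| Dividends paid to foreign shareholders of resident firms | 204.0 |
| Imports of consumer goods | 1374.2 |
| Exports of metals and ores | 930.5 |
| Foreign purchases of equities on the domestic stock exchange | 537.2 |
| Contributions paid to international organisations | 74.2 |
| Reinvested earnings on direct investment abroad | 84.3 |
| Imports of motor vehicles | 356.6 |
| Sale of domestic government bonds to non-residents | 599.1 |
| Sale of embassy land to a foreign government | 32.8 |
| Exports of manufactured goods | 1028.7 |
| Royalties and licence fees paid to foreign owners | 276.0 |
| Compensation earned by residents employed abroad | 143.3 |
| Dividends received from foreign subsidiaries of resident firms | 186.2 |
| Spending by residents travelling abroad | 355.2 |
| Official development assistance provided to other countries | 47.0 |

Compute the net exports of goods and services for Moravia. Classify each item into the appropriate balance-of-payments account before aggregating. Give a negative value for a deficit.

-306.5

Goods: -356.6 - 1374.2 + 1028.7 + 930.5 = 228.4
Services: -355.2 - 209.7 - 276.0 + 306.0 = -534.9
Trade balance = 228.4 + (-534.9) = -306.5
(Excluded from the trade balance — financial account: purchases of foreign government bonds by domestic residents 827.4, foreign purchases of equities on the domestic stock exchange 537.2, sale of domestic government bonds to non-residents 599.1; secondary income: pension payments received by residents from foreign governments 70.0, contributions paid to international organisations 74.2, official development assistance provided to other countries 47.0; primary income: dividends paid to foreign shareholders of resident firms 204.0, reinvested earnings on direct investment abroad 84.3, compensation earned by residents employed abroad 143.3, dividends received from foreign subsidiaries of resident firms 186.2; capital account: sale of embassy land to a foreign government 32.8.)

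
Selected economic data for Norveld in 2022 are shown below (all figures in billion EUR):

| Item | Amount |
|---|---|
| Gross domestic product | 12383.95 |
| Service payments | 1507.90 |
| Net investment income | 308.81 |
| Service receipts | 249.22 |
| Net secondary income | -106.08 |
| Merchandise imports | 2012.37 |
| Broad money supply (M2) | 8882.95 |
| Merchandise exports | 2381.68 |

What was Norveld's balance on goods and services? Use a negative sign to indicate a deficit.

-889.37

Goods balance = 2381.68 - 2012.37 = 369.31
Services balance = 249.22 - 1507.90 = -1258.68
Trade balance (goods + services) = 369.31 + (-1258.68) = -889.37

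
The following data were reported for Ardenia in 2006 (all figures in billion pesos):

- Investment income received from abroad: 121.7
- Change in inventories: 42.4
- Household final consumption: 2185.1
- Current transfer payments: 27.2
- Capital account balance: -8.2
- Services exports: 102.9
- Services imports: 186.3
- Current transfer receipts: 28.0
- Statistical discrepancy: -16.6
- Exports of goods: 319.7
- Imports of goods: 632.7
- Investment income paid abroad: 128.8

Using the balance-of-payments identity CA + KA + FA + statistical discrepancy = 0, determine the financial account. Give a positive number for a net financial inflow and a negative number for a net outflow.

Goods balance = 319.7 - 632.7 = -313.0
Services balance = 102.9 - 186.3 = -83.4
Trade balance (goods + services) = -313.0 + (-83.4) = -396.4
Net primary income = 121.7 - 128.8 = -7.1
Net secondary income = 28.0 - 27.2 = 0.8
Current account = -396.4 + (-7.1) + 0.8 = -402.7
Financial account = -(-402.7 + (-8.2) + (-16.6)) = 427.5

427.5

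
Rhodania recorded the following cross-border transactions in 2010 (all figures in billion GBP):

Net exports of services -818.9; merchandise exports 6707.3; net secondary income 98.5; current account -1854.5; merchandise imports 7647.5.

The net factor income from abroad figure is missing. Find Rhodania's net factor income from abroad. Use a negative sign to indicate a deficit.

-193.9

Current account = goods balance + services balance + net primary income + net secondary income
Sum of the known components = -1660.6
Net factor income from abroad = CA - (known components) = -1854.5 - (-1660.6) = -193.9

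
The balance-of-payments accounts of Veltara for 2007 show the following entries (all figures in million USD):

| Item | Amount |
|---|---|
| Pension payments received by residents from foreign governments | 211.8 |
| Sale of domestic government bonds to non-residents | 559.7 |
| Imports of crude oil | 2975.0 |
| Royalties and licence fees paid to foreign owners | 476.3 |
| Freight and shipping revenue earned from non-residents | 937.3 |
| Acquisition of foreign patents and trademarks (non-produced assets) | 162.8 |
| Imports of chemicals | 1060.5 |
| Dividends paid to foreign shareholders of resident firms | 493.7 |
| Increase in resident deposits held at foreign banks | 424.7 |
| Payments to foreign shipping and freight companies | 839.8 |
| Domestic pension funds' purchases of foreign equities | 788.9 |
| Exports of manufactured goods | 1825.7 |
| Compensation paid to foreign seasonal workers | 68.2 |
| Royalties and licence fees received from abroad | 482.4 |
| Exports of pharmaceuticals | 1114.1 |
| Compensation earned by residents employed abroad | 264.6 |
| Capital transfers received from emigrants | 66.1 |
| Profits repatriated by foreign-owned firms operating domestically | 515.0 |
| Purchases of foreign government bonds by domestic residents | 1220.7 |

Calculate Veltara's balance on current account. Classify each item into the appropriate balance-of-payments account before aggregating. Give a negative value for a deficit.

-1592.6

Goods: -2975.0 + 1114.1 + 1825.7 - 1060.5 = -1095.7
Services: -839.8 + 937.3 - 476.3 + 482.4 = 103.6
Primary income: -493.7 - 68.2 + 264.6 - 515.0 = -812.3
Secondary income: 211.8
Current account = (-1095.7) + 103.6 + (-812.3) + 211.8 = -1592.6
(Excluded from the current account — financial account: sale of domestic government bonds to non-residents 559.7, increase in resident deposits held at foreign banks 424.7, domestic pension funds' purchases of foreign equities 788.9, purchases of foreign government bonds by domestic residents 1220.7; capital account: acquisition of foreign patents and trademarks (non-produced assets) 162.8, capital transfers received from emigrants 66.1.)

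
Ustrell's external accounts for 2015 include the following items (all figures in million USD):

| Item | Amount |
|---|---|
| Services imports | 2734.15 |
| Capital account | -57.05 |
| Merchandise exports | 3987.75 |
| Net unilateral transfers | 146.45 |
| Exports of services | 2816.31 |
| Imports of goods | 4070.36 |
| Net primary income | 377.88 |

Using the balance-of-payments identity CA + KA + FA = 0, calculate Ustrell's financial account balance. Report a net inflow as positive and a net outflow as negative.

-466.83

Goods balance = 3987.75 - 4070.36 = -82.61
Services balance = 2816.31 - 2734.15 = 82.16
Trade balance (goods + services) = -82.61 + 82.16 = -0.45
Net primary income = 377.88
Net secondary income = 146.45
Current account = -0.45 + 377.88 + 146.45 = 523.88
Financial account = -(523.88 + (-57.05)) = -466.83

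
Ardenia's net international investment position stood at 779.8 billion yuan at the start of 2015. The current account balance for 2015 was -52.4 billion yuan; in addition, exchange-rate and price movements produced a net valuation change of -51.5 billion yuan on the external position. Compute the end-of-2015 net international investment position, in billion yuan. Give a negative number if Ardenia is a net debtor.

Change in NIIP = current account + net valuation change = -52.4 + (-51.5) = -103.9
End-of-year NIIP = 779.8 + (-103.9) = 675.9

675.9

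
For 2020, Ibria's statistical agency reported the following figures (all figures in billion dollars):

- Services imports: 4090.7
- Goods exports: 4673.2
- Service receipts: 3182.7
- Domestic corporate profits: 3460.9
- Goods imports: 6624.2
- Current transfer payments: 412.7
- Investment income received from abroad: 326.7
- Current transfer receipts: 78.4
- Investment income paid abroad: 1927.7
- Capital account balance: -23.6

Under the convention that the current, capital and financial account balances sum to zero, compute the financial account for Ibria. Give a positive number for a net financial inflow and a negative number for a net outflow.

Goods balance = 4673.2 - 6624.2 = -1951.0
Services balance = 3182.7 - 4090.7 = -908.0
Trade balance (goods + services) = -1951.0 + (-908.0) = -2859.0
Net primary income = 326.7 - 1927.7 = -1601.0
Net secondary income = 78.4 - 412.7 = -334.3
Current account = -2859.0 + (-1601.0) + (-334.3) = -4794.3
Financial account = -(-4794.3 + (-23.6)) = 4817.9

4817.9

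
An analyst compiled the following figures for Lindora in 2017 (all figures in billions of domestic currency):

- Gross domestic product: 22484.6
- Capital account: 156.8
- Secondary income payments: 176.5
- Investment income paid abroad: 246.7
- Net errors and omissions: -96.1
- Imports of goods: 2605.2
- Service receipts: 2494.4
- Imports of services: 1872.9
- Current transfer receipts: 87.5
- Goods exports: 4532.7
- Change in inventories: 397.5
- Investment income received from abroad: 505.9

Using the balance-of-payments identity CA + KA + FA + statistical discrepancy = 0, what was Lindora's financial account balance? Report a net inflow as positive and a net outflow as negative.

-2779.9

Goods balance = 4532.7 - 2605.2 = 1927.5
Services balance = 2494.4 - 1872.9 = 621.5
Trade balance (goods + services) = 1927.5 + 621.5 = 2549.0
Net primary income = 505.9 - 246.7 = 259.2
Net secondary income = 87.5 - 176.5 = -89.0
Current account = 2549.0 + 259.2 + (-89.0) = 2719.2
Financial account = -(2719.2 + 156.8 + (-96.1)) = -2779.9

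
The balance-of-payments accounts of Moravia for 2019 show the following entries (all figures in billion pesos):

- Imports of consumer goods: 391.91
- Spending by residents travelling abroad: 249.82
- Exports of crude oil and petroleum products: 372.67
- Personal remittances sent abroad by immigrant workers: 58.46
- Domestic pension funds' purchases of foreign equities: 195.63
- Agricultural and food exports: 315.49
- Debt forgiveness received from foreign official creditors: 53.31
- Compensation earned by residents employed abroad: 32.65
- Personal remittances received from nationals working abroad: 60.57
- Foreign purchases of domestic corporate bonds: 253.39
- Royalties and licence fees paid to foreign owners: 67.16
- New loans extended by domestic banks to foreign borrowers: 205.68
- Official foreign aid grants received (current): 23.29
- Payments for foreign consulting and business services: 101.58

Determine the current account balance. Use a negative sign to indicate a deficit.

-64.26

Goods: 315.49 - 391.91 + 372.67 = 296.25
Services: -101.58 - 67.16 - 249.82 = -418.56
Primary income: 32.65
Secondary income: 60.57 + 23.29 - 58.46 = 25.40
Current account = 296.25 + (-418.56) + 32.65 + 25.40 = -64.26
(Excluded from the current account — financial account: domestic pension funds' purchases of foreign equities 195.63, foreign purchases of domestic corporate bonds 253.39, new loans extended by domestic banks to foreign borrowers 205.68; capital account: debt forgiveness received from foreign official creditors 53.31.)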